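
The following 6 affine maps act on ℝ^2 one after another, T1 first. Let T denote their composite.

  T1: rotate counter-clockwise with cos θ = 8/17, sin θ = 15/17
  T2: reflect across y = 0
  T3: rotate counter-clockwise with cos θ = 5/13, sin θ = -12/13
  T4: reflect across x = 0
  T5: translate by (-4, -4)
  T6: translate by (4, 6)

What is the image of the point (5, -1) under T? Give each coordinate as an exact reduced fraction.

T(p) = (529/221, -553/221)

T1 rotate counter-clockwise with cos θ = 8/17, sin θ = 15/17: (5, -1) → (55/17, 67/17)
T2 reflect across y = 0: (55/17, 67/17) → (55/17, -67/17)
T3 rotate counter-clockwise with cos θ = 5/13, sin θ = -12/13: (55/17, -67/17) → (-529/221, -995/221)
T4 reflect across x = 0: (-529/221, -995/221) → (529/221, -995/221)
T5 translate by (-4, -4): (529/221, -995/221) → (-355/221, -1879/221)
T6 translate by (4, 6): (-355/221, -1879/221) → (529/221, -553/221)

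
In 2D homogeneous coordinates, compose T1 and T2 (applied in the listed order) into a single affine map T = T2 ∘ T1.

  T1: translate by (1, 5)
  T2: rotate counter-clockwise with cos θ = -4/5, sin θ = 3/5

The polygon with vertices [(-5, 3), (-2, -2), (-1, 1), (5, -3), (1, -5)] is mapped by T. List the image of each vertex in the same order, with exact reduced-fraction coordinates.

image vertices: (-8/5, -44/5), (-1, -3), (-18/5, -24/5), (-6, 2), (-8/5, 6/5)

T1 translate by (1, 5): (-5, 3) → (-4, 8); (-2, -2) → (-1, 3); (-1, 1) → (0, 6); (5, -3) → (6, 2); (1, -5) → (2, 0)
T2 rotate counter-clockwise with cos θ = -4/5, sin θ = 3/5: (-4, 8) → (-8/5, -44/5); (-1, 3) → (-1, -3); (0, 6) → (-18/5, -24/5); (6, 2) → (-6, 2); (2, 0) → (-8/5, 6/5)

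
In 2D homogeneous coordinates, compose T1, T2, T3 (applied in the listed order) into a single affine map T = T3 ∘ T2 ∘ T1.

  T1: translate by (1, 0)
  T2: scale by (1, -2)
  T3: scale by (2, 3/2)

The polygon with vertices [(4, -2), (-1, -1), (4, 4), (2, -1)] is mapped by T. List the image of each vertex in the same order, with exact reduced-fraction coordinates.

image vertices: (10, 6), (0, 3), (10, -12), (6, 3)

T1 translate by (1, 0): (4, -2) → (5, -2); (-1, -1) → (0, -1); (4, 4) → (5, 4); (2, -1) → (3, -1)
T2 scale by (1, -2): (5, -2) → (5, 4); (0, -1) → (0, 2); (5, 4) → (5, -8); (3, -1) → (3, 2)
T3 scale by (2, 3/2): (5, 4) → (10, 6); (0, 2) → (0, 3); (5, -8) → (10, -12); (3, 2) → (6, 3)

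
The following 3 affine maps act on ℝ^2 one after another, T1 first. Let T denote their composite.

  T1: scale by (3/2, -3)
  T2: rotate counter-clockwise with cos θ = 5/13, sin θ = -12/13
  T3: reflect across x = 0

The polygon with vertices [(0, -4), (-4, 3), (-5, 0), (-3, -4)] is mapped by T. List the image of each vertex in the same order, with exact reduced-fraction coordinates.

image vertices: (-144/13, 60/13), (138/13, 27/13), (75/26, 90/13), (-243/26, 114/13)

T1 scale by (3/2, -3): (0, -4) → (0, 12); (-4, 3) → (-6, -9); (-5, 0) → (-15/2, 0); (-3, -4) → (-9/2, 12)
T2 rotate counter-clockwise with cos θ = 5/13, sin θ = -12/13: (0, 12) → (144/13, 60/13); (-6, -9) → (-138/13, 27/13); (-15/2, 0) → (-75/26, 90/13); (-9/2, 12) → (243/26, 114/13)
T3 reflect across x = 0: (144/13, 60/13) → (-144/13, 60/13); (-138/13, 27/13) → (138/13, 27/13); (-75/26, 90/13) → (75/26, 90/13); (243/26, 114/13) → (-243/26, 114/13)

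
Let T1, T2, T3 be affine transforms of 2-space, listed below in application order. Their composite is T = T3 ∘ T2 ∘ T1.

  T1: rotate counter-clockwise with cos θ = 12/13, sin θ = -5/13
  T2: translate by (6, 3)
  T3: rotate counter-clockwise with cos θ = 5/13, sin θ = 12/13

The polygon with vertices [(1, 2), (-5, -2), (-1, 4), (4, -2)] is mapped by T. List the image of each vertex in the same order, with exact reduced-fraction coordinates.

T1 rotate counter-clockwise with cos θ = 12/13, sin θ = -5/13: (1, 2) → (22/13, 19/13); (-5, -2) → (-70/13, 1/13); (-1, 4) → (8/13, 53/13); (4, -2) → (38/13, -44/13)
T2 translate by (6, 3): (22/13, 19/13) → (100/13, 58/13); (-70/13, 1/13) → (8/13, 40/13); (8/13, 53/13) → (86/13, 92/13); (38/13, -44/13) → (116/13, -5/13)
T3 rotate counter-clockwise with cos θ = 5/13, sin θ = 12/13: (100/13, 58/13) → (-196/169, 1490/169); (8/13, 40/13) → (-440/169, 296/169); (86/13, 92/13) → (-674/169, 1492/169); (116/13, -5/13) → (640/169, 1367/169)

image vertices: (-196/169, 1490/169), (-440/169, 296/169), (-674/169, 1492/169), (640/169, 1367/169)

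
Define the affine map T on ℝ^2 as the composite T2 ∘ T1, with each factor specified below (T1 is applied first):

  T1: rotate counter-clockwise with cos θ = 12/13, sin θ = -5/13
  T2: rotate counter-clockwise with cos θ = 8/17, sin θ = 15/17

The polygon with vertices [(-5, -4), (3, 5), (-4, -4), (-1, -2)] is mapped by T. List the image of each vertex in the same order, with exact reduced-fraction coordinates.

T1 rotate counter-clockwise with cos θ = 12/13, sin θ = -5/13: (-5, -4) → (-80/13, -23/13); (3, 5) → (61/13, 45/13); (-4, -4) → (-68/13, -28/13); (-1, -2) → (-22/13, -19/13)
T2 rotate counter-clockwise with cos θ = 8/17, sin θ = 15/17: (-80/13, -23/13) → (-295/221, -1384/221); (61/13, 45/13) → (-11/13, 75/13); (-68/13, -28/13) → (-124/221, -1244/221); (-22/13, -19/13) → (109/221, -482/221)

image vertices: (-295/221, -1384/221), (-11/13, 75/13), (-124/221, -1244/221), (109/221, -482/221)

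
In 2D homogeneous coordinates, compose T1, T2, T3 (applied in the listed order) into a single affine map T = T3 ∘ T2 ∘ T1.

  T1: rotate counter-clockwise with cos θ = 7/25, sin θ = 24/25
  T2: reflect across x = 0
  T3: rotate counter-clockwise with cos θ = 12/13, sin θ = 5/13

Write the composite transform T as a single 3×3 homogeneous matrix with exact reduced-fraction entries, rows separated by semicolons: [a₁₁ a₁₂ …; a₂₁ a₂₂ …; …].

T = [-204/325 253/325 0; 253/325 204/325 0; 0 0 1]

T1 = [7/25 -24/25 0; 24/25 7/25 0; 0 0 1]
T2·T1 = [-7/25 24/25 0; 24/25 7/25 0; 0 0 1]
T3·…·T1 = [-204/325 253/325 0; 253/325 204/325 0; 0 0 1]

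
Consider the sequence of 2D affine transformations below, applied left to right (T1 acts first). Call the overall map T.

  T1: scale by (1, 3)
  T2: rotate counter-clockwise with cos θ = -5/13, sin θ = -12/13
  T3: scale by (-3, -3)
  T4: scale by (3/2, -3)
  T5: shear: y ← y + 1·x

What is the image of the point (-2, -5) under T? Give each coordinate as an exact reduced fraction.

T1 scale by (1, 3): (-2, -5) → (-2, -15)
T2 rotate counter-clockwise with cos θ = -5/13, sin θ = -12/13: (-2, -15) → (-170/13, 99/13)
T3 scale by (-3, -3): (-170/13, 99/13) → (510/13, -297/13)
T4 scale by (3/2, -3): (510/13, -297/13) → (765/13, 891/13)
T5 shear: y ← y + 1·x: (765/13, 891/13) → (765/13, 1656/13)

T(p) = (765/13, 1656/13)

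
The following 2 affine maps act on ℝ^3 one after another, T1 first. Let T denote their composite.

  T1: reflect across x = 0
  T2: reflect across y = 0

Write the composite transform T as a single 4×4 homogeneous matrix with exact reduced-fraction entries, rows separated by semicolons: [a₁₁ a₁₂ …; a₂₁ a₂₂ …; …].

T = [-1 0 0 0; 0 -1 0 0; 0 0 1 0; 0 0 0 1]

T1 = [-1 0 0 0; 0 1 0 0; 0 0 1 0; 0 0 0 1]
T2·T1 = [-1 0 0 0; 0 -1 0 0; 0 0 1 0; 0 0 0 1]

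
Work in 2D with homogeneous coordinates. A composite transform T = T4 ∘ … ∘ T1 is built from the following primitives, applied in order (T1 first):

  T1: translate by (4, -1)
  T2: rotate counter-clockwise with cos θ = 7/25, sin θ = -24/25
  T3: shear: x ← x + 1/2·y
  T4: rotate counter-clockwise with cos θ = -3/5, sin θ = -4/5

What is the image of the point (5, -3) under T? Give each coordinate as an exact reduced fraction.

T(p) = (-511/125, 1352/125)

T1 translate by (4, -1): (5, -3) → (9, -4)
T2 rotate counter-clockwise with cos θ = 7/25, sin θ = -24/25: (9, -4) → (-33/25, -244/25)
T3 shear: x ← x + 1/2·y: (-33/25, -244/25) → (-31/5, -244/25)
T4 rotate counter-clockwise with cos θ = -3/5, sin θ = -4/5: (-31/5, -244/25) → (-511/125, 1352/125)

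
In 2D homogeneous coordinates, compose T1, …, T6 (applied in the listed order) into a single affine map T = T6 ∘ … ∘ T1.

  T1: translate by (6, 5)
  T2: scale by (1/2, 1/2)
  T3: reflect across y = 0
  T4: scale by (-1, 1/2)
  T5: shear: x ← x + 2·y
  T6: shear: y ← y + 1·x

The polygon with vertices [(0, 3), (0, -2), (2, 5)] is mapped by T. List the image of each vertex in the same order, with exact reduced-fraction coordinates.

image vertices: (-7, -9), (-9/2, -21/4), (-9, -23/2)

T1 translate by (6, 5): (0, 3) → (6, 8); (0, -2) → (6, 3); (2, 5) → (8, 10)
T2 scale by (1/2, 1/2): (6, 8) → (3, 4); (6, 3) → (3, 3/2); (8, 10) → (4, 5)
T3 reflect across y = 0: (3, 4) → (3, -4); (3, 3/2) → (3, -3/2); (4, 5) → (4, -5)
T4 scale by (-1, 1/2): (3, -4) → (-3, -2); (3, -3/2) → (-3, -3/4); (4, -5) → (-4, -5/2)
T5 shear: x ← x + 2·y: (-3, -2) → (-7, -2); (-3, -3/4) → (-9/2, -3/4); (-4, -5/2) → (-9, -5/2)
T6 shear: y ← y + 1·x: (-7, -2) → (-7, -9); (-9/2, -3/4) → (-9/2, -21/4); (-9, -5/2) → (-9, -23/2)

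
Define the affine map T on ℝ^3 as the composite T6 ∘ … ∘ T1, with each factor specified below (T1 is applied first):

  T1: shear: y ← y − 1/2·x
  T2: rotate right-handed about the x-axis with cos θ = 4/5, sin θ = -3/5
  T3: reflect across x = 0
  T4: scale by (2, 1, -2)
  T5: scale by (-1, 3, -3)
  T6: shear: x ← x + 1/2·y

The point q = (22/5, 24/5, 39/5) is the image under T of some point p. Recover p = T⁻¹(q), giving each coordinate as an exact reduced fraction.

T1 = [1 0 0 0; -1/2 1 0 0; 0 0 1 0; 0 0 0 1]
T2·T1 = [1 0 0 0; -2/5 4/5 3/5 0; 3/10 -3/5 4/5 0; 0 0 0 1]
T3·…·T1 = [-1 0 0 0; -2/5 4/5 3/5 0; 3/10 -3/5 4/5 0; 0 0 0 1]
T4·…·T1 = [-2 0 0 0; -2/5 4/5 3/5 0; -3/5 6/5 -8/5 0; 0 0 0 1]
T5·…·T1 = [2 0 0 0; -6/5 12/5 9/5 0; 9/5 -18/5 24/5 0; 0 0 0 1]
T6·…·T1 = [7/5 6/5 9/10 0; -6/5 12/5 9/5 0; 9/5 -18/5 24/5 0; 0 0 0 1]
det M = 36; M⁻¹ = [1/2 -1/4 0 0; 1/4 17/120 -1/10 0; 0 1/5 2/15 0; 0 0 0 1]
M⁻¹ · (22/5, 24/5, 39/5)ᵀ = (1, 1, 2)ᵀ

p = (1, 1, 2)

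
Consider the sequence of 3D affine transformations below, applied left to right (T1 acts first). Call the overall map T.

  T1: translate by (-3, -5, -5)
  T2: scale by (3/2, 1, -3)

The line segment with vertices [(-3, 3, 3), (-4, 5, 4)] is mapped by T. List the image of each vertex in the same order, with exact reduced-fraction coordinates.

T1 translate by (-3, -5, -5): (-3, 3, 3) → (-6, -2, -2); (-4, 5, 4) → (-7, 0, -1)
T2 scale by (3/2, 1, -3): (-6, -2, -2) → (-9, -2, 6); (-7, 0, -1) → (-21/2, 0, 3)

image vertices: (-9, -2, 6), (-21/2, 0, 3)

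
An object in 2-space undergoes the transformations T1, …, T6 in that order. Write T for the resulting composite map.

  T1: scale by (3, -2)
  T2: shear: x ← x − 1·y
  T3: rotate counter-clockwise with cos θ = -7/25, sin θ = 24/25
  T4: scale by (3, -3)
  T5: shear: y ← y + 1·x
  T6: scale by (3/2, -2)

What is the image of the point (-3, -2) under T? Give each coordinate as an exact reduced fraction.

T(p) = (-9/10, -402/5)

T1 scale by (3, -2): (-3, -2) → (-9, 4)
T2 shear: x ← x − 1·y: (-9, 4) → (-13, 4)
T3 rotate counter-clockwise with cos θ = -7/25, sin θ = 24/25: (-13, 4) → (-1/5, -68/5)
T4 scale by (3, -3): (-1/5, -68/5) → (-3/5, 204/5)
T5 shear: y ← y + 1·x: (-3/5, 204/5) → (-3/5, 201/5)
T6 scale by (3/2, -2): (-3/5, 201/5) → (-9/10, -402/5)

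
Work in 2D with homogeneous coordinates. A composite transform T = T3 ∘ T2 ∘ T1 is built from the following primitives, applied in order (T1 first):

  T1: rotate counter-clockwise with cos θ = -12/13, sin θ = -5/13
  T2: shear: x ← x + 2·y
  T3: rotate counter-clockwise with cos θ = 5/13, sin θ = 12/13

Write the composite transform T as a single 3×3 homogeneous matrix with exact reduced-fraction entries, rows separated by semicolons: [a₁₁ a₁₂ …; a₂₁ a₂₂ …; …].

T = [-50/169 49/169 0; -289/169 -288/169 0; 0 0 1]

T1 = [-12/13 5/13 0; -5/13 -12/13 0; 0 0 1]
T2·T1 = [-22/13 -19/13 0; -5/13 -12/13 0; 0 0 1]
T3·…·T1 = [-50/169 49/169 0; -289/169 -288/169 0; 0 0 1]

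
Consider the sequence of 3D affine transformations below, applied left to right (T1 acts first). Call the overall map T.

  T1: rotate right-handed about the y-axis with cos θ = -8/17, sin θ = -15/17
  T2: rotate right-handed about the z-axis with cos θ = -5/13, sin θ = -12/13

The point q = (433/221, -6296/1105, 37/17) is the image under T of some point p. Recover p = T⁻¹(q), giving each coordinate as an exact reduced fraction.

T1 = [-8/17 0 -15/17 0; 0 1 0 0; 15/17 0 -8/17 0; 0 0 0 1]
T2·T1 = [40/221 12/13 75/221 0; 96/221 -5/13 180/221 0; 15/17 0 -8/17 0; 0 0 0 1]
det M = 1; M⁻¹ = [40/221 96/221 15/17 0; 12/13 -5/13 0 0; 75/221 180/221 -8/17 0; 0 0 0 1]
M⁻¹ · (433/221, -6296/1105, 37/17)ᵀ = (-1/5, 4, -5)ᵀ

p = (-1/5, 4, -5)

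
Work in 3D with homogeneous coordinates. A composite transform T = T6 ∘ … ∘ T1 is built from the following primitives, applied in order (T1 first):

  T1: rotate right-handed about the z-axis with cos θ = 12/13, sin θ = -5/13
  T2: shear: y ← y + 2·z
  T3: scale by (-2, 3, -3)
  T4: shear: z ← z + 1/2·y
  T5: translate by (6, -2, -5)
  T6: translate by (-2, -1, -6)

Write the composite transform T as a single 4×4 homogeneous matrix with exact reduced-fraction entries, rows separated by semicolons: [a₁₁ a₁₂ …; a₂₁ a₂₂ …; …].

T = [-24/13 -10/13 0 4; -15/13 36/13 6 -3; -15/26 18/13 0 -11; 0 0 0 1]

T1 = [12/13 5/13 0 0; -5/13 12/13 0 0; 0 0 1 0; 0 0 0 1]
T2·T1 = [12/13 5/13 0 0; -5/13 12/13 2 0; 0 0 1 0; 0 0 0 1]
T3·…·T1 = [-24/13 -10/13 0 0; -15/13 36/13 6 0; 0 0 -3 0; 0 0 0 1]
T4·…·T1 = [-24/13 -10/13 0 0; -15/13 36/13 6 0; -15/26 18/13 0 0; 0 0 0 1]
T5·…·T1 = [-24/13 -10/13 0 6; -15/13 36/13 6 -2; -15/26 18/13 0 -5; 0 0 0 1]
T6·…·T1 = [-24/13 -10/13 0 4; -15/13 36/13 6 -3; -15/26 18/13 0 -11; 0 0 0 1]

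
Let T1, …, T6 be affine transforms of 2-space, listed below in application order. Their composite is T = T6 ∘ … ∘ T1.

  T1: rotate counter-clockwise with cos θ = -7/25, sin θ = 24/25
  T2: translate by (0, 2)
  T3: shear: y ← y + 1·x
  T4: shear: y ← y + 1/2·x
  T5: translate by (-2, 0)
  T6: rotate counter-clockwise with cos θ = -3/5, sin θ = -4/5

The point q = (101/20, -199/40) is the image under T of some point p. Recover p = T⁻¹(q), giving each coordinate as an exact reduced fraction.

T1 = [-7/25 -24/25 0; 24/25 -7/25 0; 0 0 1]
T2·T1 = [-7/25 -24/25 0; 24/25 -7/25 2; 0 0 1]
T3·…·T1 = [-7/25 -24/25 0; 17/25 -31/25 2; 0 0 1]
T4·…·T1 = [-7/25 -24/25 0; 27/50 -43/25 2; 0 0 1]
T5·…·T1 = [-7/25 -24/25 -2; 27/50 -43/25 2; 0 0 1]
T6·…·T1 = [3/5 -4/5 14/5; -1/10 9/5 2/5; 0 0 1]
det M = 1; M⁻¹ = [9/5 4/5 -134/25; 1/10 3/5 -13/25; 0 0 1]
M⁻¹ · (101/20, -199/40)ᵀ = (-1/4, -3)ᵀ

p = (-1/4, -3)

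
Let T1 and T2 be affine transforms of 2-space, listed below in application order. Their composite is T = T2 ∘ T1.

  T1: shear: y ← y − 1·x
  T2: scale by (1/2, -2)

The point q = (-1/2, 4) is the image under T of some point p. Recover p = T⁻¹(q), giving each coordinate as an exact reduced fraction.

T1 = [1 0 0; -1 1 0; 0 0 1]
T2·T1 = [1/2 0 0; 2 -2 0; 0 0 1]
det M = -1; M⁻¹ = [2 0 0; 2 -1/2 0; 0 0 1]
M⁻¹ · (-1/2, 4)ᵀ = (-1, -3)ᵀ

p = (-1, -3)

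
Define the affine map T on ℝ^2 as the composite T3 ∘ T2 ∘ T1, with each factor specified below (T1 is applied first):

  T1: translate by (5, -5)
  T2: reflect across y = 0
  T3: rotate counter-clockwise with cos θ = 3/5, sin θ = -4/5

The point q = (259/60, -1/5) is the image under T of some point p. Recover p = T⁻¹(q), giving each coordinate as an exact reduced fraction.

p = (-9/4, 5/3)

T1 = [1 0 5; 0 1 -5; 0 0 1]
T2·T1 = [1 0 5; 0 -1 5; 0 0 1]
T3·…·T1 = [3/5 -4/5 7; -4/5 -3/5 -1; 0 0 1]
det M = -1; M⁻¹ = [3/5 -4/5 -5; -4/5 -3/5 5; 0 0 1]
M⁻¹ · (259/60, -1/5)ᵀ = (-9/4, 5/3)ᵀ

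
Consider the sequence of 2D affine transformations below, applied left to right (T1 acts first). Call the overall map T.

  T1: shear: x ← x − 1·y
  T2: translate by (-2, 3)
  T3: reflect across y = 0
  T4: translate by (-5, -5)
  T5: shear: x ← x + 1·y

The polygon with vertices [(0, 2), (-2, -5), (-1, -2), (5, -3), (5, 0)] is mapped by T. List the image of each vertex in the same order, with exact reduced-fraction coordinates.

T1 shear: x ← x − 1·y: (0, 2) → (-2, 2); (-2, -5) → (3, -5); (-1, -2) → (1, -2); (5, -3) → (8, -3); (5, 0) → (5, 0)
T2 translate by (-2, 3): (-2, 2) → (-4, 5); (3, -5) → (1, -2); (1, -2) → (-1, 1); (8, -3) → (6, 0); (5, 0) → (3, 3)
T3 reflect across y = 0: (-4, 5) → (-4, -5); (1, -2) → (1, 2); (-1, 1) → (-1, -1); (6, 0) → (6, 0); (3, 3) → (3, -3)
T4 translate by (-5, -5): (-4, -5) → (-9, -10); (1, 2) → (-4, -3); (-1, -1) → (-6, -6); (6, 0) → (1, -5); (3, -3) → (-2, -8)
T5 shear: x ← x + 1·y: (-9, -10) → (-19, -10); (-4, -3) → (-7, -3); (-6, -6) → (-12, -6); (1, -5) → (-4, -5); (-2, -8) → (-10, -8)

image vertices: (-19, -10), (-7, -3), (-12, -6), (-4, -5), (-10, -8)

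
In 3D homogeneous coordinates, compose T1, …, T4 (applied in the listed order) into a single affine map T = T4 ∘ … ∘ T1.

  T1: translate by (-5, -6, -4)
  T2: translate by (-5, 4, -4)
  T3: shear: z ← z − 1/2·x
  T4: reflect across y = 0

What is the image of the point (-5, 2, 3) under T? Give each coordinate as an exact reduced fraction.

T(p) = (-15, 0, 5/2)

T1 translate by (-5, -6, -4): (-5, 2, 3) → (-10, -4, -1)
T2 translate by (-5, 4, -4): (-10, -4, -1) → (-15, 0, -5)
T3 shear: z ← z − 1/2·x: (-15, 0, -5) → (-15, 0, 5/2)
T4 reflect across y = 0: (-15, 0, 5/2) → (-15, 0, 5/2)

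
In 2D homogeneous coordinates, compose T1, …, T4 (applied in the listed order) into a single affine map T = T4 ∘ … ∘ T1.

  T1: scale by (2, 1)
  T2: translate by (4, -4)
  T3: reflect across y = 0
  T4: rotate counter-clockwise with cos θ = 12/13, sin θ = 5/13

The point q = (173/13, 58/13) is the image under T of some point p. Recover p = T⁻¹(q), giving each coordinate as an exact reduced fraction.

T1 = [2 0 0; 0 1 0; 0 0 1]
T2·T1 = [2 0 4; 0 1 -4; 0 0 1]
T3·…·T1 = [2 0 4; 0 -1 4; 0 0 1]
T4·…·T1 = [24/13 5/13 28/13; 10/13 -12/13 68/13; 0 0 1]
det M = -2; M⁻¹ = [6/13 5/26 -2; 5/13 -12/13 4; 0 0 1]
M⁻¹ · (173/13, 58/13)ᵀ = (5, 5)ᵀ

p = (5, 5)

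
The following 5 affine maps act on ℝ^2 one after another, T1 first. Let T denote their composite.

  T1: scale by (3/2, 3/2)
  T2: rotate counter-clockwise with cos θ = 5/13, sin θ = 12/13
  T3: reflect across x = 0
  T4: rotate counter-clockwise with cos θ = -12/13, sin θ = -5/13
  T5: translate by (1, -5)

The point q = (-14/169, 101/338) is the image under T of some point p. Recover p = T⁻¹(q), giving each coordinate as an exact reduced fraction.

T1 = [3/2 0 0; 0 3/2 0; 0 0 1]
T2·T1 = [15/26 -18/13 0; 18/13 15/26 0; 0 0 1]
T3·…·T1 = [-15/26 18/13 0; 18/13 15/26 0; 0 0 1]
T4·…·T1 = [180/169 -357/338 0; -357/338 -180/169 0; 0 0 1]
T5·…·T1 = [180/169 -357/338 1; -357/338 -180/169 -5; 0 0 1]
det M = -9/4; M⁻¹ = [80/169 -238/507 -110/39; -238/507 -80/169 -74/39; 0 0 1]
M⁻¹ · (-14/169, 101/338)ᵀ = (-3, -2)ᵀ

p = (-3, -2)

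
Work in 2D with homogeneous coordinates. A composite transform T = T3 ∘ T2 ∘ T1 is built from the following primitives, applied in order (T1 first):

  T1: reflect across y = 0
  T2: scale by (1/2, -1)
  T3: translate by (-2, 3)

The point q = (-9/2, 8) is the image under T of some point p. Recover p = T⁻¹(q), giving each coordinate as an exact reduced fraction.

p = (-5, 5)

T1 = [1 0 0; 0 -1 0; 0 0 1]
T2·T1 = [1/2 0 0; 0 1 0; 0 0 1]
T3·…·T1 = [1/2 0 -2; 0 1 3; 0 0 1]
det M = 1/2; M⁻¹ = [2 0 4; 0 1 -3; 0 0 1]
M⁻¹ · (-9/2, 8)ᵀ = (-5, 5)ᵀ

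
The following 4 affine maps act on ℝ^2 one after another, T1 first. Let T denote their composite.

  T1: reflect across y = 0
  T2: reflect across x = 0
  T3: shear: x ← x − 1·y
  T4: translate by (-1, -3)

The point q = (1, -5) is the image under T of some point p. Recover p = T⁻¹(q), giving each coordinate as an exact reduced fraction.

p = (0, 2)

T1 = [1 0 0; 0 -1 0; 0 0 1]
T2·T1 = [-1 0 0; 0 -1 0; 0 0 1]
T3·…·T1 = [-1 1 0; 0 -1 0; 0 0 1]
T4·…·T1 = [-1 1 -1; 0 -1 -3; 0 0 1]
det M = 1; M⁻¹ = [-1 -1 -4; 0 -1 -3; 0 0 1]
M⁻¹ · (1, -5)ᵀ = (0, 2)ᵀ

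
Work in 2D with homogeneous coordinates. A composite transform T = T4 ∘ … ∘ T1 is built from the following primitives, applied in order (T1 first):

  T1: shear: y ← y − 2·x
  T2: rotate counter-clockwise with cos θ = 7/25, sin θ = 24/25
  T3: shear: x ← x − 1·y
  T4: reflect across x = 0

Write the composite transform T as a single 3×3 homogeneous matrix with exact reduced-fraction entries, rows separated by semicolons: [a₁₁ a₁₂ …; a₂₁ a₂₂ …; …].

T = [-9/5 31/25 0; 2/5 7/25 0; 0 0 1]

T1 = [1 0 0; -2 1 0; 0 0 1]
T2·T1 = [11/5 -24/25 0; 2/5 7/25 0; 0 0 1]
T3·…·T1 = [9/5 -31/25 0; 2/5 7/25 0; 0 0 1]
T4·…·T1 = [-9/5 31/25 0; 2/5 7/25 0; 0 0 1]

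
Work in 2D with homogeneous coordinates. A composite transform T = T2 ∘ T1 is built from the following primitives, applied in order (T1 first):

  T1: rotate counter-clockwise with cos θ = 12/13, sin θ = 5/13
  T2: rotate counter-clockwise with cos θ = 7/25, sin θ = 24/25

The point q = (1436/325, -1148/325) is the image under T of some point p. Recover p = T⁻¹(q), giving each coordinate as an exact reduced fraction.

p = (-4, -4)

T1 = [12/13 -5/13 0; 5/13 12/13 0; 0 0 1]
T2·T1 = [-36/325 -323/325 0; 323/325 -36/325 0; 0 0 1]
det M = 1; M⁻¹ = [-36/325 323/325 0; -323/325 -36/325 0; 0 0 1]
M⁻¹ · (1436/325, -1148/325)ᵀ = (-4, -4)ᵀ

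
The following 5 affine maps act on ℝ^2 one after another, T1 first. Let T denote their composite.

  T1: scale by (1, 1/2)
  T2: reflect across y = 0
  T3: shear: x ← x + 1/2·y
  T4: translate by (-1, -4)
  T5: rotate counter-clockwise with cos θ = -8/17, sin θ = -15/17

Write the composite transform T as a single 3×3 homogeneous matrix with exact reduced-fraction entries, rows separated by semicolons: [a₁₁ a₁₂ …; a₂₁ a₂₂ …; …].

T1 = [1 0 0; 0 1/2 0; 0 0 1]
T2·T1 = [1 0 0; 0 -1/2 0; 0 0 1]
T3·…·T1 = [1 -1/4 0; 0 -1/2 0; 0 0 1]
T4·…·T1 = [1 -1/4 -1; 0 -1/2 -4; 0 0 1]
T5·…·T1 = [-8/17 -11/34 -52/17; -15/17 31/68 47/17; 0 0 1]

T = [-8/17 -11/34 -52/17; -15/17 31/68 47/17; 0 0 1]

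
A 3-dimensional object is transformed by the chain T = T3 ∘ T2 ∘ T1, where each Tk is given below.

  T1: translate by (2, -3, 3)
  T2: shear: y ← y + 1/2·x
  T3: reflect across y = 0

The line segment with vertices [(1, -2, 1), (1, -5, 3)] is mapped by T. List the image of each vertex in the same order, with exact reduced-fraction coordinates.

T1 translate by (2, -3, 3): (1, -2, 1) → (3, -5, 4); (1, -5, 3) → (3, -8, 6)
T2 shear: y ← y + 1/2·x: (3, -5, 4) → (3, -7/2, 4); (3, -8, 6) → (3, -13/2, 6)
T3 reflect across y = 0: (3, -7/2, 4) → (3, 7/2, 4); (3, -13/2, 6) → (3, 13/2, 6)

image vertices: (3, 7/2, 4), (3, 13/2, 6)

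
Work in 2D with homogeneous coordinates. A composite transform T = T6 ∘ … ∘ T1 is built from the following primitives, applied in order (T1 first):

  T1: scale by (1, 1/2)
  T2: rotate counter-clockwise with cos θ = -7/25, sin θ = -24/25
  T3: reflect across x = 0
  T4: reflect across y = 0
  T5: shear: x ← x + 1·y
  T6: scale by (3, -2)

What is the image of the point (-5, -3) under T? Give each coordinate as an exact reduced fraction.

T1 scale by (1, 1/2): (-5, -3) → (-5, -3/2)
T2 rotate counter-clockwise with cos θ = -7/25, sin θ = -24/25: (-5, -3/2) → (-1/25, 261/50)
T3 reflect across x = 0: (-1/25, 261/50) → (1/25, 261/50)
T4 reflect across y = 0: (1/25, 261/50) → (1/25, -261/50)
T5 shear: x ← x + 1·y: (1/25, -261/50) → (-259/50, -261/50)
T6 scale by (3, -2): (-259/50, -261/50) → (-777/50, 261/25)

T(p) = (-777/50, 261/25)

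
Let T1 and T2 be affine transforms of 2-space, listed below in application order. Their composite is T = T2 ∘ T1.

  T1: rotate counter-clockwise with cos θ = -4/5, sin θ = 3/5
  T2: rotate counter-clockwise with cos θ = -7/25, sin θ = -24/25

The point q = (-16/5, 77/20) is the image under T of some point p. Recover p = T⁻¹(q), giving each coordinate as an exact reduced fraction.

p = (-1/4, 5)

T1 = [-4/5 -3/5 0; 3/5 -4/5 0; 0 0 1]
T2·T1 = [4/5 -3/5 0; 3/5 4/5 0; 0 0 1]
det M = 1; M⁻¹ = [4/5 3/5 0; -3/5 4/5 0; 0 0 1]
M⁻¹ · (-16/5, 77/20)ᵀ = (-1/4, 5)ᵀ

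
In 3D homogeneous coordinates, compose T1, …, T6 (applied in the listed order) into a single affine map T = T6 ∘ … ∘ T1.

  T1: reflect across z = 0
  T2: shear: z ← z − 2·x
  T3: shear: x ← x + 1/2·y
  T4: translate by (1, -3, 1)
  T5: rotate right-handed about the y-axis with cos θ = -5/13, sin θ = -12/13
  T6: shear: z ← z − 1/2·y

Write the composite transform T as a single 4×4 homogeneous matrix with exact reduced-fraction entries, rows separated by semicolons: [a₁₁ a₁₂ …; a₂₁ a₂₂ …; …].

T1 = [1 0 0 0; 0 1 0 0; 0 0 -1 0; 0 0 0 1]
T2·T1 = [1 0 0 0; 0 1 0 0; -2 0 -1 0; 0 0 0 1]
T3·…·T1 = [1 1/2 0 0; 0 1 0 0; -2 0 -1 0; 0 0 0 1]
T4·…·T1 = [1 1/2 0 1; 0 1 0 -3; -2 0 -1 1; 0 0 0 1]
T5·…·T1 = [19/13 -5/26 12/13 -17/13; 0 1 0 -3; 22/13 6/13 5/13 7/13; 0 0 0 1]
T6·…·T1 = [19/13 -5/26 12/13 -17/13; 0 1 0 -3; 22/13 -1/26 5/13 53/26; 0 0 0 1]

T = [19/13 -5/26 12/13 -17/13; 0 1 0 -3; 22/13 -1/26 5/13 53/26; 0 0 0 1]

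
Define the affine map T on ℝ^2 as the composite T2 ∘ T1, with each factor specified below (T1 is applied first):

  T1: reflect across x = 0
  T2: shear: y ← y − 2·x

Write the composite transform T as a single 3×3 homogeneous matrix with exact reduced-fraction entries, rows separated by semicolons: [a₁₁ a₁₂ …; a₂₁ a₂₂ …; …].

T = [-1 0 0; 2 1 0; 0 0 1]

T1 = [-1 0 0; 0 1 0; 0 0 1]
T2·T1 = [-1 0 0; 2 1 0; 0 0 1]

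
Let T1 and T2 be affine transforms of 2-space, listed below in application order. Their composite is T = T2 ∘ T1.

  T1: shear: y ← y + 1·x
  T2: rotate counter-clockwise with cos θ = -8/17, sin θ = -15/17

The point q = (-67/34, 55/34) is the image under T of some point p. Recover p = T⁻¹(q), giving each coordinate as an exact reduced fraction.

p = (-1/2, -2)

T1 = [1 0 0; 1 1 0; 0 0 1]
T2·T1 = [7/17 15/17 0; -23/17 -8/17 0; 0 0 1]
det M = 1; M⁻¹ = [-8/17 -15/17 0; 23/17 7/17 0; 0 0 1]
M⁻¹ · (-67/34, 55/34)ᵀ = (-1/2, -2)ᵀ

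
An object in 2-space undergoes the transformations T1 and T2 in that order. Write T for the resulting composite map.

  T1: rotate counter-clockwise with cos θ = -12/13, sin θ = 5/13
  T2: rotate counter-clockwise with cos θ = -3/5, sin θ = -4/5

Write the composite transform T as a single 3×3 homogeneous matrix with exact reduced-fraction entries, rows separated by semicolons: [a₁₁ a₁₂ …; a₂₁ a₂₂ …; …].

T = [56/65 -33/65 0; 33/65 56/65 0; 0 0 1]

T1 = [-12/13 -5/13 0; 5/13 -12/13 0; 0 0 1]
T2·T1 = [56/65 -33/65 0; 33/65 56/65 0; 0 0 1]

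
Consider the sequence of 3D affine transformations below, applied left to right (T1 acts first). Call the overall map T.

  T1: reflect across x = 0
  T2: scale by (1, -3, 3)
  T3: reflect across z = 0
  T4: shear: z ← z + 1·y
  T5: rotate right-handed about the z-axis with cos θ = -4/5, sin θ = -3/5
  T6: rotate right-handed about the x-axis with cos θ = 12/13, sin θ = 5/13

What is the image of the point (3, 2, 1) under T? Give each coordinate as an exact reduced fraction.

T(p) = (-6/5, 621/65, -75/13)

T1 reflect across x = 0: (3, 2, 1) → (-3, 2, 1)
T2 scale by (1, -3, 3): (-3, 2, 1) → (-3, -6, 3)
T3 reflect across z = 0: (-3, -6, 3) → (-3, -6, -3)
T4 shear: z ← z + 1·y: (-3, -6, -3) → (-3, -6, -9)
T5 rotate right-handed about the z-axis with cos θ = -4/5, sin θ = -3/5: (-3, -6, -9) → (-6/5, 33/5, -9)
T6 rotate right-handed about the x-axis with cos θ = 12/13, sin θ = 5/13: (-6/5, 33/5, -9) → (-6/5, 621/65, -75/13)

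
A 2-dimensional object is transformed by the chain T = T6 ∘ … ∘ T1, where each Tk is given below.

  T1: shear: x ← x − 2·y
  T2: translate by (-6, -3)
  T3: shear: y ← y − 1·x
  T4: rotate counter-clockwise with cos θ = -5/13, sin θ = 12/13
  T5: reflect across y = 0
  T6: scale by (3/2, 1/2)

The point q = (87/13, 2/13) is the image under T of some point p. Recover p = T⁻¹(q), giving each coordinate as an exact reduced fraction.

T1 = [1 -2 0; 0 1 0; 0 0 1]
T2·T1 = [1 -2 -6; 0 1 -3; 0 0 1]
T3·…·T1 = [1 -2 -6; -1 3 3; 0 0 1]
T4·…·T1 = [7/13 -2 -6/13; 17/13 -3 -87/13; 0 0 1]
T5·…·T1 = [7/13 -2 -6/13; -17/13 3 87/13; 0 0 1]
T6·…·T1 = [21/26 -3 -9/13; -17/26 3/2 87/26; 0 0 1]
det M = -3/4; M⁻¹ = [-2 -4 12; -34/39 -14/13 3; 0 0 1]
M⁻¹ · (87/13, 2/13)ᵀ = (-2, -3)ᵀ

p = (-2, -3)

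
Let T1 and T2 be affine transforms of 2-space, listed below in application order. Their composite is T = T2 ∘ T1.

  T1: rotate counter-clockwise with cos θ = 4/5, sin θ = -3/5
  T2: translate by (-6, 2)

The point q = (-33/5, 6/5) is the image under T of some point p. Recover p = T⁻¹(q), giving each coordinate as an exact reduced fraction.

T1 = [4/5 3/5 0; -3/5 4/5 0; 0 0 1]
T2·T1 = [4/5 3/5 -6; -3/5 4/5 2; 0 0 1]
det M = 1; M⁻¹ = [4/5 -3/5 6; 3/5 4/5 2; 0 0 1]
M⁻¹ · (-33/5, 6/5)ᵀ = (0, -1)ᵀ

p = (0, -1)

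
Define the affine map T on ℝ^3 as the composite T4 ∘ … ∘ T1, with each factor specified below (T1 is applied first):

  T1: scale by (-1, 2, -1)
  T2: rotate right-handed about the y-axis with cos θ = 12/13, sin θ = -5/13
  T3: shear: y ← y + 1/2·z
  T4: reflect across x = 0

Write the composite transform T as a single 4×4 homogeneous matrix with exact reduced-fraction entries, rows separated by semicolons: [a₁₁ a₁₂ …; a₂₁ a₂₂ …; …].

T1 = [-1 0 0 0; 0 2 0 0; 0 0 -1 0; 0 0 0 1]
T2·T1 = [-12/13 0 5/13 0; 0 2 0 0; -5/13 0 -12/13 0; 0 0 0 1]
T3·…·T1 = [-12/13 0 5/13 0; -5/26 2 -6/13 0; -5/13 0 -12/13 0; 0 0 0 1]
T4·…·T1 = [12/13 0 -5/13 0; -5/26 2 -6/13 0; -5/13 0 -12/13 0; 0 0 0 1]

T = [12/13 0 -5/13 0; -5/26 2 -6/13 0; -5/13 0 -12/13 0; 0 0 0 1]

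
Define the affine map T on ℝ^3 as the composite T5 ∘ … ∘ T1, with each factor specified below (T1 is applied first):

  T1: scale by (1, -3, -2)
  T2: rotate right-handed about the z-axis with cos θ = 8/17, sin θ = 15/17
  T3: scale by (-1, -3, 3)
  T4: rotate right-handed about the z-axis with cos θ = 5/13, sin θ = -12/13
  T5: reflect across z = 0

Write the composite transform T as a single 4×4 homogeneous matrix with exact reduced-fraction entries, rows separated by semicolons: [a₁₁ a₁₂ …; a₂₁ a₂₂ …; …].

T = [-580/221 639/221 0 0; -129/221 900/221 0 0; 0 0 6 0; 0 0 0 1]

T1 = [1 0 0 0; 0 -3 0 0; 0 0 -2 0; 0 0 0 1]
T2·T1 = [8/17 45/17 0 0; 15/17 -24/17 0 0; 0 0 -2 0; 0 0 0 1]
T3·…·T1 = [-8/17 -45/17 0 0; -45/17 72/17 0 0; 0 0 -6 0; 0 0 0 1]
T4·…·T1 = [-580/221 639/221 0 0; -129/221 900/221 0 0; 0 0 -6 0; 0 0 0 1]
T5·…·T1 = [-580/221 639/221 0 0; -129/221 900/221 0 0; 0 0 6 0; 0 0 0 1]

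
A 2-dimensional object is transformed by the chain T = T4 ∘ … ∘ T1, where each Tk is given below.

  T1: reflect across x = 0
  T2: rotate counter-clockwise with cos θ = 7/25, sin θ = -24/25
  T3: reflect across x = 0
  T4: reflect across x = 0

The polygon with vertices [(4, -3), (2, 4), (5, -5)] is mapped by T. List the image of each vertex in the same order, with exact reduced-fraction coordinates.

T1 reflect across x = 0: (4, -3) → (-4, -3); (2, 4) → (-2, 4); (5, -5) → (-5, -5)
T2 rotate counter-clockwise with cos θ = 7/25, sin θ = -24/25: (-4, -3) → (-4, 3); (-2, 4) → (82/25, 76/25); (-5, -5) → (-31/5, 17/5)
T3 reflect across x = 0: (-4, 3) → (4, 3); (82/25, 76/25) → (-82/25, 76/25); (-31/5, 17/5) → (31/5, 17/5)
T4 reflect across x = 0: (4, 3) → (-4, 3); (-82/25, 76/25) → (82/25, 76/25); (31/5, 17/5) → (-31/5, 17/5)

image vertices: (-4, 3), (82/25, 76/25), (-31/5, 17/5)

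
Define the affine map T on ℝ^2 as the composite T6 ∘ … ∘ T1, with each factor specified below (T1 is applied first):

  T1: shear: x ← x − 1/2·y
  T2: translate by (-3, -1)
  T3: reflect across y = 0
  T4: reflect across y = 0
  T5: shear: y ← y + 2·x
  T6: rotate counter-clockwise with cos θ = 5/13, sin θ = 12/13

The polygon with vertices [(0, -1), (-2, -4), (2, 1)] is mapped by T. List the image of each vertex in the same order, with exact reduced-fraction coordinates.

T1 shear: x ← x − 1/2·y: (0, -1) → (1/2, -1); (-2, -4) → (0, -4); (2, 1) → (3/2, 1)
T2 translate by (-3, -1): (1/2, -1) → (-5/2, -2); (0, -4) → (-3, -5); (3/2, 1) → (-3/2, 0)
T3 reflect across y = 0: (-5/2, -2) → (-5/2, 2); (-3, -5) → (-3, 5); (-3/2, 0) → (-3/2, 0)
T4 reflect across y = 0: (-5/2, 2) → (-5/2, -2); (-3, 5) → (-3, -5); (-3/2, 0) → (-3/2, 0)
T5 shear: y ← y + 2·x: (-5/2, -2) → (-5/2, -7); (-3, -5) → (-3, -11); (-3/2, 0) → (-3/2, -3)
T6 rotate counter-clockwise with cos θ = 5/13, sin θ = 12/13: (-5/2, -7) → (11/2, -5); (-3, -11) → (9, -7); (-3/2, -3) → (57/26, -33/13)

image vertices: (11/2, -5), (9, -7), (57/26, -33/13)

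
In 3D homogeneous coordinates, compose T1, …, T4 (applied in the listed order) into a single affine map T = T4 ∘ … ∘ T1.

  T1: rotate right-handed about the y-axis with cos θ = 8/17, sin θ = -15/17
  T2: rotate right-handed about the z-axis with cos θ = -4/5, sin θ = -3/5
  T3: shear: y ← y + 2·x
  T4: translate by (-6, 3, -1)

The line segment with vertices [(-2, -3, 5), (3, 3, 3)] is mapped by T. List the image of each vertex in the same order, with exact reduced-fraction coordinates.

T1 rotate right-handed about the y-axis with cos θ = 8/17, sin θ = -15/17: (-2, -3, 5) → (-91/17, -3, 10/17); (3, 3, 3) → (-21/17, 3, 69/17)
T2 rotate right-handed about the z-axis with cos θ = -4/5, sin θ = -3/5: (-91/17, -3, 10/17) → (211/85, 477/85, 10/17); (-21/17, 3, 69/17) → (237/85, -141/85, 69/17)
T3 shear: y ← y + 2·x: (211/85, 477/85, 10/17) → (211/85, 899/85, 10/17); (237/85, -141/85, 69/17) → (237/85, 333/85, 69/17)
T4 translate by (-6, 3, -1): (211/85, 899/85, 10/17) → (-299/85, 1154/85, -7/17); (237/85, 333/85, 69/17) → (-273/85, 588/85, 52/17)

image vertices: (-299/85, 1154/85, -7/17), (-273/85, 588/85, 52/17)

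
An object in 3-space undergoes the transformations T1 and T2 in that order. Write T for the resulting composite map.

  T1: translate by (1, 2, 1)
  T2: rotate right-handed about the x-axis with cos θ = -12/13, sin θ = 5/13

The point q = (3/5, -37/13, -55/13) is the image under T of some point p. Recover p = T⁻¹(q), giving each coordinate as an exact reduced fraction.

T1 = [1 0 0 1; 0 1 0 2; 0 0 1 1; 0 0 0 1]
T2·T1 = [1 0 0 1; 0 -12/13 -5/13 -29/13; 0 5/13 -12/13 -2/13; 0 0 0 1]
det M = 1; M⁻¹ = [1 0 0 -1; 0 -12/13 5/13 -2; 0 -5/13 -12/13 -1; 0 0 0 1]
M⁻¹ · (3/5, -37/13, -55/13)ᵀ = (-2/5, -1, 4)ᵀ

p = (-2/5, -1, 4)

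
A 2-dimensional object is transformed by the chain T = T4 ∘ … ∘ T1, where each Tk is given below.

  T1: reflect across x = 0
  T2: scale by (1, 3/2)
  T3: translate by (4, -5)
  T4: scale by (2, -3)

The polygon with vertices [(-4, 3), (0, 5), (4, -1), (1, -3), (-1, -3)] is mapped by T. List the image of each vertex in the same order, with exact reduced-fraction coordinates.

T1 reflect across x = 0: (-4, 3) → (4, 3); (0, 5) → (0, 5); (4, -1) → (-4, -1); (1, -3) → (-1, -3); (-1, -3) → (1, -3)
T2 scale by (1, 3/2): (4, 3) → (4, 9/2); (0, 5) → (0, 15/2); (-4, -1) → (-4, -3/2); (-1, -3) → (-1, -9/2); (1, -3) → (1, -9/2)
T3 translate by (4, -5): (4, 9/2) → (8, -1/2); (0, 15/2) → (4, 5/2); (-4, -3/2) → (0, -13/2); (-1, -9/2) → (3, -19/2); (1, -9/2) → (5, -19/2)
T4 scale by (2, -3): (8, -1/2) → (16, 3/2); (4, 5/2) → (8, -15/2); (0, -13/2) → (0, 39/2); (3, -19/2) → (6, 57/2); (5, -19/2) → (10, 57/2)

image vertices: (16, 3/2), (8, -15/2), (0, 39/2), (6, 57/2), (10, 57/2)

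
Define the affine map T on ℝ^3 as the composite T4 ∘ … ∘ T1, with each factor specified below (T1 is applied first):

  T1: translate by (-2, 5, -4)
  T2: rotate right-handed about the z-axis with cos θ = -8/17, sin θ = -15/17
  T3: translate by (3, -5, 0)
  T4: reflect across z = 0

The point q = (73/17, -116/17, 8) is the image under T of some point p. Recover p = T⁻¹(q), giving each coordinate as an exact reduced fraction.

p = (3, -3, -4)

T1 = [1 0 0 -2; 0 1 0 5; 0 0 1 -4; 0 0 0 1]
T2·T1 = [-8/17 15/17 0 91/17; -15/17 -8/17 0 -10/17; 0 0 1 -4; 0 0 0 1]
T3·…·T1 = [-8/17 15/17 0 142/17; -15/17 -8/17 0 -95/17; 0 0 1 -4; 0 0 0 1]
T4·…·T1 = [-8/17 15/17 0 142/17; -15/17 -8/17 0 -95/17; 0 0 -1 4; 0 0 0 1]
det M = -1; M⁻¹ = [-8/17 -15/17 0 -1; 15/17 -8/17 0 -10; 0 0 -1 4; 0 0 0 1]
M⁻¹ · (73/17, -116/17, 8)ᵀ = (3, -3, -4)ᵀ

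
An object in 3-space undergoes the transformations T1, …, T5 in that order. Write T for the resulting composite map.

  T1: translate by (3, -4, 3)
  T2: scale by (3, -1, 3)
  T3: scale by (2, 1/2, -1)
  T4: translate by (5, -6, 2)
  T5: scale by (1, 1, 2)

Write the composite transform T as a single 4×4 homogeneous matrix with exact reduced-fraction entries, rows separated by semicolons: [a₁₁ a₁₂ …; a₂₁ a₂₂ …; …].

T1 = [1 0 0 3; 0 1 0 -4; 0 0 1 3; 0 0 0 1]
T2·T1 = [3 0 0 9; 0 -1 0 4; 0 0 3 9; 0 0 0 1]
T3·…·T1 = [6 0 0 18; 0 -1/2 0 2; 0 0 -3 -9; 0 0 0 1]
T4·…·T1 = [6 0 0 23; 0 -1/2 0 -4; 0 0 -3 -7; 0 0 0 1]
T5·…·T1 = [6 0 0 23; 0 -1/2 0 -4; 0 0 -6 -14; 0 0 0 1]

T = [6 0 0 23; 0 -1/2 0 -4; 0 0 -6 -14; 0 0 0 1]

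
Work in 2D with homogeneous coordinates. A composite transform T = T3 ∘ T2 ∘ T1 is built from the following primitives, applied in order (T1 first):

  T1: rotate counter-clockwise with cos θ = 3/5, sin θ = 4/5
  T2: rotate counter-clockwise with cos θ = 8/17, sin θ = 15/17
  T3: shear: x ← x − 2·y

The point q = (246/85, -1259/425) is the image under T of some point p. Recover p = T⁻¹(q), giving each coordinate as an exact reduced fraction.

p = (-7/5, 4)

T1 = [3/5 -4/5 0; 4/5 3/5 0; 0 0 1]
T2·T1 = [-36/85 -77/85 0; 77/85 -36/85 0; 0 0 1]
T3·…·T1 = [-38/17 -1/17 0; 77/85 -36/85 0; 0 0 1]
det M = 1; M⁻¹ = [-36/85 1/17 0; -77/85 -38/17 0; 0 0 1]
M⁻¹ · (246/85, -1259/425)ᵀ = (-7/5, 4)ᵀ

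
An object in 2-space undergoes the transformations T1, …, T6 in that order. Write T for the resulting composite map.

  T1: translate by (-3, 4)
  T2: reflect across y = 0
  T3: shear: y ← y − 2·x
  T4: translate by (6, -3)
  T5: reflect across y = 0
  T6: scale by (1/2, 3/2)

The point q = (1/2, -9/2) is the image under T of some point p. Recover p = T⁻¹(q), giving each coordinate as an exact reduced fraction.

p = (-2, 0)

T1 = [1 0 -3; 0 1 4; 0 0 1]
T2·T1 = [1 0 -3; 0 -1 -4; 0 0 1]
T3·…·T1 = [1 0 -3; -2 -1 2; 0 0 1]
T4·…·T1 = [1 0 3; -2 -1 -1; 0 0 1]
T5·…·T1 = [1 0 3; 2 1 1; 0 0 1]
T6·…·T1 = [1/2 0 3/2; 3 3/2 3/2; 0 0 1]
det M = 3/4; M⁻¹ = [2 0 -3; -4 2/3 5; 0 0 1]
M⁻¹ · (1/2, -9/2)ᵀ = (-2, 0)ᵀ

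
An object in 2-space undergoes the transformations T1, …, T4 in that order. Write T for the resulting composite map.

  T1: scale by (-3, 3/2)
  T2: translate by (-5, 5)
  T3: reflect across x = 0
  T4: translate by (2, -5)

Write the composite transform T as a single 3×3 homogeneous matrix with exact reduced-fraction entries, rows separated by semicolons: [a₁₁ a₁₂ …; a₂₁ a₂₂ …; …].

T = [3 0 7; 0 3/2 0; 0 0 1]

T1 = [-3 0 0; 0 3/2 0; 0 0 1]
T2·T1 = [-3 0 -5; 0 3/2 5; 0 0 1]
T3·…·T1 = [3 0 5; 0 3/2 5; 0 0 1]
T4·…·T1 = [3 0 7; 0 3/2 0; 0 0 1]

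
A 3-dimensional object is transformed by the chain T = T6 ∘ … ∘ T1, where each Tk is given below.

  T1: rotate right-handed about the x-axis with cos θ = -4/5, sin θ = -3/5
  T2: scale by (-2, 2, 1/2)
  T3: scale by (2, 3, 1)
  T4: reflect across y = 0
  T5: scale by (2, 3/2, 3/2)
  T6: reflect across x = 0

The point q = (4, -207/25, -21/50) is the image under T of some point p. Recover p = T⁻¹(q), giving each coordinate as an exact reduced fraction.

T1 = [1 0 0 0; 0 -4/5 3/5 0; 0 -3/5 -4/5 0; 0 0 0 1]
T2·T1 = [-2 0 0 0; 0 -8/5 6/5 0; 0 -3/10 -2/5 0; 0 0 0 1]
T3·…·T1 = [-4 0 0 0; 0 -24/5 18/5 0; 0 -3/10 -2/5 0; 0 0 0 1]
T4·…·T1 = [-4 0 0 0; 0 24/5 -18/5 0; 0 -3/10 -2/5 0; 0 0 0 1]
T5·…·T1 = [-8 0 0 0; 0 36/5 -27/5 0; 0 -9/20 -3/5 0; 0 0 0 1]
T6·…·T1 = [8 0 0 0; 0 36/5 -27/5 0; 0 -9/20 -3/5 0; 0 0 0 1]
det M = -54; M⁻¹ = [1/8 0 0 0; 0 4/45 -4/5 0; 0 -1/15 -16/15 0; 0 0 0 1]
M⁻¹ · (4, -207/25, -21/50)ᵀ = (1/2, -2/5, 1)ᵀ

p = (1/2, -2/5, 1)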